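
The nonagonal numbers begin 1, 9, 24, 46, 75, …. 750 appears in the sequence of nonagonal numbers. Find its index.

15

Set n(7n−5)/2 = 750, giving 7n² − 5n − 1500 = 0.
The discriminant is 25 + 56·750 = 42025, and √42025 = 205.
So n = (5 + 205) / 14 = 210/14 = 15.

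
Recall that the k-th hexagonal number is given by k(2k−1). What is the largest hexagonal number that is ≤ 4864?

4753

Solve n(2n−1) ≤ 4864 for integer n.
n = 49 gives 4753 ≤ 4864, while n = 50 gives 4950 > 4864; so the answer is 4753.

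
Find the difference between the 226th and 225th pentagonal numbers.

Consecutive pentagonal numbers differ by 3n − 2: here 3·226 − 2 = 676.

676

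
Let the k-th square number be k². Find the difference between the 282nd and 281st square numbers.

n² − (n−1)² = 2n − 1, so 282² − 281² = 2·282 − 1 = 563.

563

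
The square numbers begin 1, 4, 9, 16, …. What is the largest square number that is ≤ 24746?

Solve n² ≤ 24746 for integer n.
n = 157 gives 24649 ≤ 24746, while n = 158 gives 24964 > 24746; so the answer is 24649.

24649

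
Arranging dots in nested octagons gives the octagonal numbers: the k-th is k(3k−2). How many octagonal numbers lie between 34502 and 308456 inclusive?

213

The n-th octagonal number is n(3n−2).
Smallest index with value ≥ 34502: n = 108 (giving 34776).
Largest index with value ≤ 308456: n = 320 (giving 306560).
Indices 108 through 320: 213 terms.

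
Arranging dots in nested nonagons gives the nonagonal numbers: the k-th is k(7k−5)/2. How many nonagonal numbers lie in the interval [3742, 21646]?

46

The n-th nonagonal number is n(7n−5)/2.
Smallest index with value ≥ 3742: n = 34 (giving 3961).
Largest index with value ≤ 21646: n = 79 (giving 21646).
Indices 34 through 79: 46 terms.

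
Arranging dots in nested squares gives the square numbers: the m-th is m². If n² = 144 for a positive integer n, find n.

12

We need n² = 144, so n = √144 = 12.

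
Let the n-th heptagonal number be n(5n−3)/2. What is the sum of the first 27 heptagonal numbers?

16758

Σ i(5i−3)/2 = (5Σi² − 3Σi) / 2 over i = 1..27.
Σi = 378 and Σi² = 6930.
(5·6930 − 3·378) / 2 = 33516/2 = 16758.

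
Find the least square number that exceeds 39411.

39601

Solve n² > 39411 for integer n.
The largest n with value ≤ 39411 is 198 (since 39204 ≤ 39411 < 39601), so the first above is n = 199, value 39601.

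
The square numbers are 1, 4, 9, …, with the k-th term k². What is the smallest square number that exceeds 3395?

Solve n² > 3395 for integer n.
The largest n with value ≤ 3395 is 58 (since 3364 ≤ 3395 < 3481), so the first above is n = 59, value 3481.

3481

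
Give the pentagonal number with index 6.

51

The 6th pentagonal number is n(3n−1)/2 with n = 6.
6·(3·6 − 1)/2 = 6·17/2 = 51.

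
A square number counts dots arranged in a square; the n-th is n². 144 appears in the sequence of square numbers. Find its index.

We need n² = 144, so n = √144 = 12.
Check: 12² = 144. ✓

12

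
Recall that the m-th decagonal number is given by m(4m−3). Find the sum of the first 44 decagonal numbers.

114510

Σ i(4i−3) = 4Σi² − 3Σi over i = 1..44.
Σi = 990 and Σi² = 29370.
4·29370 − 3·990 = 114510.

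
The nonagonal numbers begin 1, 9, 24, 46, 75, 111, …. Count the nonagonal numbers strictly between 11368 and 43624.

54

The n-th nonagonal number is n(7n−5)/2.
Smallest index with value > 11368: n = 58 (giving 11629).
Largest index with value < 43624: n = 111 (giving 42846).
Indices 58 through 111: 54 terms.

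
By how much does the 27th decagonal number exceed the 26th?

Consecutive decagonal numbers differ by 8n − 7: here 8·27 − 7 = 209.

209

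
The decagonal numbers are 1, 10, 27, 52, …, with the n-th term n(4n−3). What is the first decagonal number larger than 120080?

Solve n(4n−3) > 120080 for integer n.
The largest n with value ≤ 120080 is 173 (since 119197 ≤ 120080 < 120582), so the first above is n = 174, value 120582.

120582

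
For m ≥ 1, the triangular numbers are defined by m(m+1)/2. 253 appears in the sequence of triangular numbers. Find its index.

Set n(n+1)/2 = 253, giving n² + n − 506 = 0.
The discriminant is 1 + 8·253 = 2025, and √2025 = 45.
So n = (-1 + 45) / 2 = 44/2 = 22.

22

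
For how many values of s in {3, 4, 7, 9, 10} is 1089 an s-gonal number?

2

s = 3: P(3, 46) = 1081 and P(3, 47) = 1128; 1089 is not s-gonal.
s = 4: P(4, 33) = 1089. ✓
s = 7: P(7, 21) = 1071 and P(7, 22) = 1177; 1089 is not s-gonal.
s = 9: P(9, 18) = 1089. ✓
s = 10: P(10, 16) = 976 and P(10, 17) = 1105; 1089 is not s-gonal.
Hits: s ∈ {4, 9} → 2.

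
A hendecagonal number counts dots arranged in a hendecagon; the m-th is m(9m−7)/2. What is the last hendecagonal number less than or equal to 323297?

322270

Solve n(9n−7)/2 ≤ 323297 for integer n.
n = 268 gives 322270 ≤ 323297, while n = 269 gives 324683 > 323297; so the answer is 322270.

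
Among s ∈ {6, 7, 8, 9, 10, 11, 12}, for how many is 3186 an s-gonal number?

2

s = 6: P(6, 40) = 3160 and P(6, 41) = 3321; 3186 is not s-gonal.
s = 7: P(7, 36) = 3186. ✓
s = 8: P(8, 32) = 3008 and P(8, 33) = 3201; 3186 is not s-gonal.
s = 9: P(9, 30) = 3075 and P(9, 31) = 3286; 3186 is not s-gonal.
s = 10: P(10, 28) = 3052 and P(10, 29) = 3277; 3186 is not s-gonal.
s = 11: P(11, 27) = 3186. ✓
s = 12: P(12, 25) = 3025 and P(12, 26) = 3276; 3186 is not s-gonal.
Hits: s ∈ {7, 11} → 2.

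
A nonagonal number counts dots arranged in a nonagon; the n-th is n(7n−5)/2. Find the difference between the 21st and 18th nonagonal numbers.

21·(7·21 − 5)/2 = 1491 and 18·(7·18 − 5)/2 = 1089.
Difference: 1491 − 1089 = 402.

402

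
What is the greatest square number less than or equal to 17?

Solve n² ≤ 17 for integer n.
n = 4 gives 16 ≤ 17, while n = 5 gives 25 > 17; so the answer is 16.

16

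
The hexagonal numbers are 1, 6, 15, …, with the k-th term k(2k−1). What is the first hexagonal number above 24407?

24531

Solve n(2n−1) > 24407 for integer n.
The largest n with value ≤ 24407 is 110 (since 24090 ≤ 24407 < 24531), so the first above is n = 111, value 24531.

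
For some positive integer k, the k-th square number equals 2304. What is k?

48

We need n² = 2304, so n = √2304 = 48.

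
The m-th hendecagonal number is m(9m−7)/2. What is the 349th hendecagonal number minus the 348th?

Consecutive hendecagonal numbers differ by 9n − 8: here 9·349 − 8 = 3133.

3133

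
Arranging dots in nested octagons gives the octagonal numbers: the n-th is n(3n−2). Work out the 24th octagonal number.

The 24th octagonal number is n(3n−2) with n = 24.
24·(3·24 − 2) = 24·70 = 1680.

1680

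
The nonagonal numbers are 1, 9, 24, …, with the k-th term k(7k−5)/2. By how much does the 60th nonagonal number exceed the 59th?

414

Consecutive nonagonal numbers differ by 7n − 6: here 7·60 − 6 = 414.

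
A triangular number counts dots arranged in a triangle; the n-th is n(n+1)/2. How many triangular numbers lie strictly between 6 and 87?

9

The n-th triangular number is n(n+1)/2.
Smallest index with value > 6: n = 4 (giving 10).
Largest index with value < 87: n = 12 (giving 78).
Indices 4 through 12: 9 terms.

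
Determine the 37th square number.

1369

The 37th square number is n² with n = 37.
37² = 1369.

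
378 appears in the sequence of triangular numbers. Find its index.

27

Set n(n+1)/2 = 378, giving n² + n − 756 = 0.
The discriminant is 1 + 8·378 = 3025, and √3025 = 55.
So n = (-1 + 55) / 2 = 54/2 = 27.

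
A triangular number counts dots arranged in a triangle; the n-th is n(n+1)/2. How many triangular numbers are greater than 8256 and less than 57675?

The n-th triangular number is n(n+1)/2.
Smallest index with value > 8256: n = 129 (giving 8385).
Largest index with value < 57675: n = 339 (giving 57630).
Indices 129 through 339: 211 terms.

211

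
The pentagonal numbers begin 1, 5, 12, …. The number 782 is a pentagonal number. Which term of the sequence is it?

Set n(3n−1)/2 = 782, giving 3n² − n − 1564 = 0.
The discriminant is 1 + 24·782 = 18769, and √18769 = 137.
So n = (1 + 137) / 6 = 138/6 = 23.

23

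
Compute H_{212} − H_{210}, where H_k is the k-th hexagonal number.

212·(2·212 − 1) = 89676 and 210·(2·210 − 1) = 87990.
Difference: 89676 − 87990 = 1686.

1686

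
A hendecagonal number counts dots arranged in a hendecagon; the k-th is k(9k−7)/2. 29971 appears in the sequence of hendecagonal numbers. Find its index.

82

Set n(9n−7)/2 = 29971, giving 9n² − 7n − 59942 = 0.
So n = (7 + 1469) / 18 = 1476/18 = 82.
Check: 82·(9·82 − 7)/2 = 29971. ✓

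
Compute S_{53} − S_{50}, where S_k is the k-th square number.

53² = 2809 and 50² = 2500.
Difference: 2809 − 2500 = 309.

309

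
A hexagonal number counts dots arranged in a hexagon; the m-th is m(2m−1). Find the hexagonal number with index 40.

3160

The 40th hexagonal number is n(2n−1) with n = 40.
40·(2·40 − 1) = 40·79 = 3160.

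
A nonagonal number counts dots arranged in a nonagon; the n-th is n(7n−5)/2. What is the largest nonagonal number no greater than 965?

856

Solve n(7n−5)/2 ≤ 965 for integer n.
n = 16 gives 856 ≤ 965, while n = 17 gives 969 > 965; so the answer is 856.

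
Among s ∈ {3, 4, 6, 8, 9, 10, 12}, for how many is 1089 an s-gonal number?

s = 3: P(3, 46) = 1081 and P(3, 47) = 1128; 1089 is not s-gonal.
s = 4: P(4, 33) = 1089. ✓
s = 6: P(6, 23) = 1035 and P(6, 24) = 1128; 1089 is not s-gonal.
s = 8: P(8, 19) = 1045 and P(8, 20) = 1160; 1089 is not s-gonal.
s = 9: P(9, 18) = 1089. ✓
s = 10: P(10, 16) = 976 and P(10, 17) = 1105; 1089 is not s-gonal.
s = 12: P(12, 15) = 1065 and P(12, 16) = 1216; 1089 is not s-gonal.
Hits: s ∈ {4, 9} → 2.

2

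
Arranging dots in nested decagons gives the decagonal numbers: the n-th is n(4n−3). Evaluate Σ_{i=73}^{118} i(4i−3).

Σ i(4i−3) = 4Σi² − 3Σi over i = 73..118.
Σi = 7021 − 2628 = 4393 and Σi² = 554659 − 127020 = 427639.
4·427639 − 3·4393 = 1697377.

1697377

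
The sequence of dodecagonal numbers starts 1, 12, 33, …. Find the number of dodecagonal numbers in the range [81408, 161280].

The n-th dodecagonal number is n(5n−4).
Smallest index with value ≥ 81408: n = 128 (giving 81408).
Largest index with value ≤ 161280: n = 180 (giving 161280).
Indices 128 through 180: 53 terms.

53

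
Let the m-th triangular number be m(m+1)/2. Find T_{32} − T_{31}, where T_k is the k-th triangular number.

32

Consecutive triangular numbers differ by n: T_{32} − T_{31} = 32.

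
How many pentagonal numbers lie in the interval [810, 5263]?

36

The n-th pentagonal number is n(3n−1)/2.
Smallest index with value ≥ 810: n = 24 (giving 852).
Largest index with value ≤ 5263: n = 59 (giving 5192).
Indices 24 through 59: 36 terms.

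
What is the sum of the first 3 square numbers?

14

Σ_{i=1}^{3} i² = 3·4·7/6 = 14.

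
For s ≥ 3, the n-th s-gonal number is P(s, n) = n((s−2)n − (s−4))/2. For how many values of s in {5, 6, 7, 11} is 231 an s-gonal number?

1

s = 5: P(5, 12) = 210 and P(5, 13) = 247; 231 is not s-gonal.
s = 6: P(6, 11) = 231. ✓
s = 7: P(7, 9) = 189 and P(7, 10) = 235; 231 is not s-gonal.
s = 11: P(11, 7) = 196 and P(11, 8) = 260; 231 is not s-gonal.
Hits: s ∈ {6} → 1.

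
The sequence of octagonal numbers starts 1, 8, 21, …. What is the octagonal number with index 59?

10325

The 59th octagonal number is n(3n−2) with n = 59.
59·(3·59 − 2) = 59·175 = 10325.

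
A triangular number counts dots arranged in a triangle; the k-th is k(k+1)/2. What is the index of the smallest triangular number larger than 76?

Solve n(n+1)/2 > 76 for integer n.
The largest n with value ≤ 76 is 11 (since 66 ≤ 76 < 78), so the first above is n = 12, value 78.

12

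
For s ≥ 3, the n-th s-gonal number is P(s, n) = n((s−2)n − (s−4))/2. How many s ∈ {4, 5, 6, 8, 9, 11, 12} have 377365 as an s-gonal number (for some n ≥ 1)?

s = 4: P(4, 614) = 376996 and P(4, 615) = 378225; 377365 is not s-gonal.
s = 5: P(5, 501) = 376251 and P(5, 502) = 377755; 377365 is not s-gonal.
s = 6: P(6, 434) = 376278 and P(6, 435) = 378015; 377365 is not s-gonal.
s = 8: P(8, 355) = 377365. ✓
s = 9: P(9, 328) = 375724 and P(9, 329) = 378021; 377365 is not s-gonal.
s = 11: P(11, 289) = 374833 and P(11, 290) = 377435; 377365 is not s-gonal.
s = 12: P(12, 275) = 377025 and P(12, 276) = 379776; 377365 is not s-gonal.
Hits: s ∈ {8} → 1.

1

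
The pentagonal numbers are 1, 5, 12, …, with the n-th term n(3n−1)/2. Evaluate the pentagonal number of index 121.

The 121st pentagonal number is n(3n−1)/2 with n = 121.
121·(3·121 − 1)/2 = 121·362/2 = 121·181 = 21901.

21901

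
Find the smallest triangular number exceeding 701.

Solve n(n+1)/2 > 701 for integer n.
The largest n with value ≤ 701 is 36 (since 666 ≤ 701 < 703), so the first above is n = 37, value 703.

703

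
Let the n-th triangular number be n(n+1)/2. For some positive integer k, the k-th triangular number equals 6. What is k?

Set n(n+1)/2 = 6, giving n² + n − 12 = 0.
So n = (-1 + 7) / 2 = 6/2 = 3.

3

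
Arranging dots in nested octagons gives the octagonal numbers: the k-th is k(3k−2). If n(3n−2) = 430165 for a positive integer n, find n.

Set n(3n−2) = 430165, giving 3n² − 2n − 430165 = 0.
So n = (2 + 2272) / 6 = 2274/6 = 379.

379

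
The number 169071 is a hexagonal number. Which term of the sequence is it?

291

Set n(2n−1) = 169071, giving 2n² − n − 169071 = 0.
So n = (1 + 1163) / 4 = 1164/4 = 291.
Check: 291·(2·291 − 1) = 169071. ✓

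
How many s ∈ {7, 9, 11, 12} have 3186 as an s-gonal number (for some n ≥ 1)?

2

s = 7: P(7, 36) = 3186. ✓
s = 9: P(9, 30) = 3075 and P(9, 31) = 3286; 3186 is not s-gonal.
s = 11: P(11, 27) = 3186. ✓
s = 12: P(12, 25) = 3025 and P(12, 26) = 3276; 3186 is not s-gonal.
Hits: s ∈ {7, 11} → 2.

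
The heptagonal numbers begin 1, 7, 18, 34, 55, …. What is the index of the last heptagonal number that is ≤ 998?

Solve n(5n−3)/2 ≤ 998 for integer n.
n = 20 gives 970 ≤ 998, while n = 21 gives 1071 > 998; so the answer is index 20.

20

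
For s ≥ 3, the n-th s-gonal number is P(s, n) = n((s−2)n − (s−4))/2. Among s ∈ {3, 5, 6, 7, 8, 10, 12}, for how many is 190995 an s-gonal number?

1

s = 3: P(3, 617) = 190653 and P(3, 618) = 191271; 190995 is not s-gonal.
s = 5: P(5, 357) = 190995. ✓
s = 6: P(6, 309) = 190653 and P(6, 310) = 191890; 190995 is not s-gonal.
s = 7: P(7, 276) = 190026 and P(7, 277) = 191407; 190995 is not s-gonal.
s = 8: P(8, 252) = 190008 and P(8, 253) = 191521; 190995 is not s-gonal.
s = 10: P(10, 218) = 189442 and P(10, 219) = 191187; 190995 is not s-gonal.
s = 12: P(12, 195) = 189345 and P(12, 196) = 191296; 190995 is not s-gonal.
Hits: s ∈ {5} → 1.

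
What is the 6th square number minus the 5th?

n² − (n−1)² = 2n − 1, so 6² − 5² = 2·6 − 1 = 11.

11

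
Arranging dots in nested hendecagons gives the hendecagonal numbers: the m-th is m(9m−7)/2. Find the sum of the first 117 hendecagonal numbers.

2409147

Σ i(9i−7)/2 = (9Σi² − 7Σi) / 2 over i = 1..117.
Σi = 6903 and Σi² = 540735.
(9·540735 − 7·6903) / 2 = 4818294/2 = 2409147.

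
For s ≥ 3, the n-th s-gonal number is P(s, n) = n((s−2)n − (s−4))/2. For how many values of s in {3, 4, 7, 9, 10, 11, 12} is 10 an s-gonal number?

2

s = 3: P(3, 4) = 10. ✓
s = 4: P(4, 3) = 9 and P(4, 4) = 16; 10 is not s-gonal.
s = 7: P(7, 2) = 7 and P(7, 3) = 18; 10 is not s-gonal.
s = 9: P(9, 2) = 9 and P(9, 3) = 24; 10 is not s-gonal.
s = 10: P(10, 2) = 10. ✓
s = 11: P(11, 1) = 1 and P(11, 2) = 11; 10 is not s-gonal.
s = 12: P(12, 1) = 1 and P(12, 2) = 12; 10 is not s-gonal.
Hits: s ∈ {3, 10} → 2.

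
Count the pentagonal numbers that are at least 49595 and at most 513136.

404

The n-th pentagonal number is n(3n−1)/2.
Smallest index with value ≥ 49595: n = 182 (giving 49595).
Largest index with value ≤ 513136: n = 585 (giving 513045).
Indices 182 through 585: 404 terms.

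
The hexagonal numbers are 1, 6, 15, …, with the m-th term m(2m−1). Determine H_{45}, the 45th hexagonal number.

4005

45·(2·45 − 1) = 45·89 = 4005.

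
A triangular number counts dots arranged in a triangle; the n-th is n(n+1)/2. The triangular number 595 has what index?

Set n(n+1)/2 = 595, giving n² + n − 1190 = 0.
So n = (-1 + 69) / 2 = 68/2 = 34.
Check: 34·35/2 = 595. ✓

34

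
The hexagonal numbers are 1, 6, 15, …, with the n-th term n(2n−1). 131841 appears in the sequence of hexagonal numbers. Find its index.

Set n(2n−1) = 131841, giving 2n² − n − 131841 = 0.
The discriminant is 1 + 8·131841 = 1054729, and √1054729 = 1027.
So n = (1 + 1027) / 4 = 1028/4 = 257.
Check: 257·(2·257 − 1) = 131841. ✓

257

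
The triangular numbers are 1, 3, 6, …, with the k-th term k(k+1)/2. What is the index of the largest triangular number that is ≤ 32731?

Solve n(n+1)/2 ≤ 32731 for integer n.
n = 255 gives 32640 ≤ 32731, while n = 256 gives 32896 > 32731; so the answer is index 255.

255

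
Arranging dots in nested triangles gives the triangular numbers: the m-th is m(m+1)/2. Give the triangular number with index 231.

The 231st triangular number is n(n+1)/2 with n = 231.
231·232/2 = 53592/2 = 26796.

26796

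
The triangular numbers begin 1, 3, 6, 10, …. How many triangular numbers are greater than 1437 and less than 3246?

The n-th triangular number is n(n+1)/2.
Smallest index with value > 1437: n = 54 (giving 1485).
Largest index with value < 3246: n = 80 (giving 3240).
Indices 54 through 80: 27 terms.

27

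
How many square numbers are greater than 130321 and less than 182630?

The n-th square number is n².
Smallest index with value > 130321: n = 362 (giving 131044).
Largest index with value < 182630: n = 427 (giving 182329).
Indices 362 through 427: 66 terms.

66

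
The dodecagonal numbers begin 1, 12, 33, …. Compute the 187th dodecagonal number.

174097

The 187th dodecagonal number is n(5n−4) with n = 187.
187·(5·187 − 4) = 187·931 = 174097.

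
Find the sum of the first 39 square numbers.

20540

Σ_{i=1}^{39} i² = 39·40·79/6 = 20540.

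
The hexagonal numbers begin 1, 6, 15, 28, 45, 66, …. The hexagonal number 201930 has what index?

318

Set n(2n−1) = 201930, giving 2n² − n − 201930 = 0.
The discriminant is 1 + 8·201930 = 1615441, and √1615441 = 1271.
So n = (1 + 1271) / 4 = 1272/4 = 318.
Check: 318·(2·318 − 1) = 201930. ✓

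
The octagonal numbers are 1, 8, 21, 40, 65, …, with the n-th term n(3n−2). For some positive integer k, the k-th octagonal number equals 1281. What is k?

21

Set n(3n−2) = 1281, giving 3n² − 2n − 1281 = 0.
The discriminant is 4 + 12·1281 = 15376, and √15376 = 124.
So n = (2 + 124) / 6 = 126/6 = 21.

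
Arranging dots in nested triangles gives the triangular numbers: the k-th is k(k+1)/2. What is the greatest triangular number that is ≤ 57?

Solve n(n+1)/2 ≤ 57 for integer n.
n = 10 gives 55 ≤ 57, while n = 11 gives 66 > 57; so the answer is 55.

55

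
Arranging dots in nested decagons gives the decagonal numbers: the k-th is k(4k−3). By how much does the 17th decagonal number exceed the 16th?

Consecutive decagonal numbers differ by 8n − 7: here 8·17 − 7 = 129.

129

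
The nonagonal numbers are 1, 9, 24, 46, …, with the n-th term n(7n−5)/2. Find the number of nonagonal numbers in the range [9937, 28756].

38

The n-th nonagonal number is n(7n−5)/2.
Smallest index with value ≥ 9937: n = 54 (giving 10071).
Largest index with value ≤ 28756: n = 91 (giving 28756).
Indices 54 through 91: 38 terms.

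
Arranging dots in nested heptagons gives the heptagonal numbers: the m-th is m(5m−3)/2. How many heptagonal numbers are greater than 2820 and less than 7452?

The n-th heptagonal number is n(5n−3)/2.
Smallest index with value > 2820: n = 34 (giving 2839).
Largest index with value < 7452: n = 54 (giving 7209).
Indices 34 through 54: 21 terms.

21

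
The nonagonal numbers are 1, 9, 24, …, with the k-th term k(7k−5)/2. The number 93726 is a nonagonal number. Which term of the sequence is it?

164

Set n(7n−5)/2 = 93726, giving 7n² − 5n − 187452 = 0.
The discriminant is 25 + 56·93726 = 5248681, and √5248681 = 2291.
So n = (5 + 2291) / 14 = 2296/14 = 164.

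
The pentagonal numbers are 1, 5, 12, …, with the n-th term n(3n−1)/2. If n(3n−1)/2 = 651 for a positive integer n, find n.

21

Set n(3n−1)/2 = 651, giving 3n² − n − 1302 = 0.
The discriminant is 1 + 24·651 = 15625, and √15625 = 125.
So n = (1 + 125) / 6 = 126/6 = 21.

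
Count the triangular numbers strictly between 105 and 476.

The n-th triangular number is n(n+1)/2.
Smallest index with value > 105: n = 15 (giving 120).
Largest index with value < 476: n = 30 (giving 465).
Indices 15 through 30: 16 terms.

16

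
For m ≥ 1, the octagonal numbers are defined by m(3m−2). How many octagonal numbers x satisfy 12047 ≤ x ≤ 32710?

The n-th octagonal number is n(3n−2).
Smallest index with value ≥ 12047: n = 64 (giving 12160).
Largest index with value ≤ 32710: n = 104 (giving 32240).
Indices 64 through 104: 41 terms.

41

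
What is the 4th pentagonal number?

22

The 4th pentagonal number is n(3n−1)/2 with n = 4.
4·(3·4 − 1)/2 = 4·11/2 = 22.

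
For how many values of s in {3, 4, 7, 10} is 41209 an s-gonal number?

s = 3: P(3, 286) = 41041 and P(3, 287) = 41328; 41209 is not s-gonal.
s = 4: P(4, 203) = 41209. ✓
s = 7: P(7, 128) = 40768 and P(7, 129) = 41409; 41209 is not s-gonal.
s = 10: P(10, 101) = 40501 and P(10, 102) = 41310; 41209 is not s-gonal.
Hits: s ∈ {4} → 1.

1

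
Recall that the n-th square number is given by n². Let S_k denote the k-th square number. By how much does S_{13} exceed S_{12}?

25

n² − (n−1)² = 2n − 1, so 13² − 12² = 2·13 − 1 = 25.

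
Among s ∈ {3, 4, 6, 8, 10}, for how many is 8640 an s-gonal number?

1

s = 3: P(3, 130) = 8515 and P(3, 131) = 8646; 8640 is not s-gonal.
s = 4: P(4, 92) = 8464 and P(4, 93) = 8649; 8640 is not s-gonal.
s = 6: P(6, 65) = 8385 and P(6, 66) = 8646; 8640 is not s-gonal.
s = 8: P(8, 54) = 8640. ✓
s = 10: P(10, 46) = 8326 and P(10, 47) = 8695; 8640 is not s-gonal.
Hits: s ∈ {8} → 1.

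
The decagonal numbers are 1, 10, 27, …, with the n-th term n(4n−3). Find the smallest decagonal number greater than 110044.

111055

Solve n(4n−3) > 110044 for integer n.
The largest n with value ≤ 110044 is 166 (since 109726 ≤ 110044 < 111055), so the first above is n = 167, value 111055.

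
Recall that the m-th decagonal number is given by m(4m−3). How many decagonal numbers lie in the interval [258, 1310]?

10

The n-th decagonal number is n(4n−3).
Smallest index with value ≥ 258: n = 9 (giving 297).
Largest index with value ≤ 1310: n = 18 (giving 1242).
Indices 9 through 18: 10 terms.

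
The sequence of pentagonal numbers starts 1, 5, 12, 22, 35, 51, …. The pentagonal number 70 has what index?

7

Set n(3n−1)/2 = 70, giving 3n² − n − 140 = 0.
So n = (1 + 41) / 6 = 42/6 = 7.
Check: 7·(3·7 − 1)/2 = 70. ✓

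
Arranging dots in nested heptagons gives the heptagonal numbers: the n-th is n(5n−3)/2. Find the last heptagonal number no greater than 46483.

Solve n(5n−3)/2 ≤ 46483 for integer n.
n = 136 gives 46036 ≤ 46483, while n = 137 gives 46717 > 46483; so the answer is 46036.

46036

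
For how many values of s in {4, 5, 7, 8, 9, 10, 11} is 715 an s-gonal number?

s = 4: P(4, 26) = 676 and P(4, 27) = 729; 715 is not s-gonal.
s = 5: P(5, 22) = 715. ✓
s = 7: P(7, 17) = 697 and P(7, 18) = 783; 715 is not s-gonal.
s = 8: P(8, 15) = 645 and P(8, 16) = 736; 715 is not s-gonal.
s = 9: P(9, 14) = 651 and P(9, 15) = 750; 715 is not s-gonal.
s = 10: P(10, 13) = 637 and P(10, 14) = 742; 715 is not s-gonal.
s = 11: P(11, 13) = 715. ✓
Hits: s ∈ {5, 11} → 2.

2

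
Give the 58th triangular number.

1711

The 58th triangular number is n(n+1)/2 with n = 58.
58·59/2 = 3422/2 = 1711.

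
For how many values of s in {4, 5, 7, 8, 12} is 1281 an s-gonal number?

1

s = 4: P(4, 35) = 1225 and P(4, 36) = 1296; 1281 is not s-gonal.
s = 5: P(5, 29) = 1247 and P(5, 30) = 1335; 1281 is not s-gonal.
s = 7: P(7, 22) = 1177 and P(7, 23) = 1288; 1281 is not s-gonal.
s = 8: P(8, 21) = 1281. ✓
s = 12: P(12, 16) = 1216 and P(12, 17) = 1377; 1281 is not s-gonal.
Hits: s ∈ {8} → 1.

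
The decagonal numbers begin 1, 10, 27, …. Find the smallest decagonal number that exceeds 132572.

133407

Solve n(4n−3) > 132572 for integer n.
The largest n with value ≤ 132572 is 182 (since 131950 ≤ 132572 < 133407), so the first above is n = 183, value 133407.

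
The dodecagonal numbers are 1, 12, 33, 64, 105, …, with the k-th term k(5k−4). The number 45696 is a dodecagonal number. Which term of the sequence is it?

96

Set n(5n−4) = 45696, giving 5n² − 4n − 45696 = 0.
So n = (4 + 956) / 10 = 960/10 = 96.
Check: 96·(5·96 − 4) = 45696. ✓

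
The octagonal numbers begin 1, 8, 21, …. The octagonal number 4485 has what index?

Set n(3n−2) = 4485, giving 3n² − 2n − 4485 = 0.
The discriminant is 4 + 12·4485 = 53824, and √53824 = 232.
So n = (2 + 232) / 6 = 234/6 = 39.

39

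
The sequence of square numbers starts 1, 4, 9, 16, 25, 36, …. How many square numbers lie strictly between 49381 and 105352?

102

The n-th square number is n².
Smallest index with value > 49381: n = 223 (giving 49729).
Largest index with value < 105352: n = 324 (giving 104976).
Indices 223 through 324: 102 terms.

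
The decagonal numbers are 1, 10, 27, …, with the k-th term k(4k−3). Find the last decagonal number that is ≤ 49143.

Solve n(4n−3) ≤ 49143 for integer n.
n = 111 gives 48951 ≤ 49143, while n = 112 gives 49840 > 49143; so the answer is 48951.

48951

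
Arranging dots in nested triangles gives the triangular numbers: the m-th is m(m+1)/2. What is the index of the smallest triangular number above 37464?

274

Solve n(n+1)/2 > 37464 for integer n.
The largest n with value ≤ 37464 is 273 (since 37401 ≤ 37464 < 37675), so the first above is n = 274, value 37675.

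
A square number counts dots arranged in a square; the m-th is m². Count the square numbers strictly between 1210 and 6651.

The n-th square number is n².
Smallest index with value > 1210: n = 35 (giving 1225).
Largest index with value < 6651: n = 81 (giving 6561).
Indices 35 through 81: 47 terms.

47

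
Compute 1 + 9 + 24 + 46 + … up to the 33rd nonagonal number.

42449

Σ i(7i−5)/2 = (7Σi² − 5Σi) / 2 over i = 1..33.
Σi = 561 and Σi² = 12529.
(7·12529 − 5·561) / 2 = 84898/2 = 42449.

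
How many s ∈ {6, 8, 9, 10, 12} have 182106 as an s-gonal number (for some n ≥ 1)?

s = 6: P(6, 302) = 182106. ✓
s = 8: P(8, 246) = 181056 and P(8, 247) = 182533; 182106 is not s-gonal.
s = 9: P(9, 228) = 181374 and P(9, 229) = 182971; 182106 is not s-gonal.
s = 10: P(10, 213) = 180837 and P(10, 214) = 182542; 182106 is not s-gonal.
s = 12: P(12, 191) = 181641 and P(12, 192) = 183552; 182106 is not s-gonal.
Hits: s ∈ {6} → 1.

1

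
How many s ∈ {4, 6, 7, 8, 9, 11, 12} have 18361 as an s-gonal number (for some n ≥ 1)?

s = 4: P(4, 135) = 18225 and P(4, 136) = 18496; 18361 is not s-gonal.
s = 6: P(6, 96) = 18336 and P(6, 97) = 18721; 18361 is not s-gonal.
s = 7: P(7, 86) = 18361. ✓
s = 8: P(8, 78) = 18096 and P(8, 79) = 18565; 18361 is not s-gonal.
s = 9: P(9, 72) = 17964 and P(9, 73) = 18469; 18361 is not s-gonal.
s = 11: P(11, 64) = 18208 and P(11, 65) = 18785; 18361 is not s-gonal.
s = 12: P(12, 61) = 18361. ✓
Hits: s ∈ {7, 12} → 2.

2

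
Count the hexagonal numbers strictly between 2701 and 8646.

The n-th hexagonal number is n(2n−1).
Smallest index with value > 2701: n = 38 (giving 2850).
Largest index with value < 8646: n = 65 (giving 8385).
Indices 38 through 65: 28 terms.

28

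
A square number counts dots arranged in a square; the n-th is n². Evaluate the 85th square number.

7225

The 85th square number is n² with n = 85.
85² = 7225.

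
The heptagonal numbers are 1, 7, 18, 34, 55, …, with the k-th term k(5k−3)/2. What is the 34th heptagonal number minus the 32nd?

327

34·(5·34 − 3)/2 = 2839 and 32·(5·32 − 3)/2 = 2512.
Difference: 2839 − 2512 = 327.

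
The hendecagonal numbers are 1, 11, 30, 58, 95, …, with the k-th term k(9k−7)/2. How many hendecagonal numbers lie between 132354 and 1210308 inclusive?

The n-th hendecagonal number is n(9n−7)/2.
Smallest index with value ≥ 132354: n = 172 (giving 132526).
Largest index with value ≤ 1210308: n = 519 (giving 1210308).
Indices 172 through 519: 348 terms.

348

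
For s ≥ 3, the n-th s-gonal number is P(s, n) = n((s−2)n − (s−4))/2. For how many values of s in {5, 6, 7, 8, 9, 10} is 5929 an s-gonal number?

s = 5: P(5, 63) = 5922 and P(5, 64) = 6112; 5929 is not s-gonal.
s = 6: P(6, 54) = 5778 and P(6, 55) = 5995; 5929 is not s-gonal.
s = 7: P(7, 49) = 5929. ✓
s = 8: P(8, 44) = 5720 and P(8, 45) = 5985; 5929 is not s-gonal.
s = 9: P(9, 41) = 5781 and P(9, 42) = 6069; 5929 is not s-gonal.
s = 10: P(10, 38) = 5662 and P(10, 39) = 5967; 5929 is not s-gonal.
Hits: s ∈ {7} → 1.

1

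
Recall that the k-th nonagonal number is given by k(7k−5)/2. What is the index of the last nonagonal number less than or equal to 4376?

35

Solve n(7n−5)/2 ≤ 4376 for integer n.
n = 35 gives 4200 ≤ 4376, while n = 36 gives 4446 > 4376; so the answer is index 35.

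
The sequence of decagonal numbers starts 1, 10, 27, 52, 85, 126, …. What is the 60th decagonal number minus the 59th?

Consecutive decagonal numbers differ by 8n − 7: here 8·60 − 7 = 473.

473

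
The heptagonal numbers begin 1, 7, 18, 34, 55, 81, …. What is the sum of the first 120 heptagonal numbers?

Σ i(5i−3)/2 = (5Σi² − 3Σi) / 2 over i = 1..120.
Σi = 7260 and Σi² = 583220.
(5·583220 − 3·7260) / 2 = 2894320/2 = 1447160.

1447160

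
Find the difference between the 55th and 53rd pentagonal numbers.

55·(3·55 − 1)/2 = 4510 and 53·(3·53 − 1)/2 = 4187.
Difference: 4510 − 4187 = 323.

323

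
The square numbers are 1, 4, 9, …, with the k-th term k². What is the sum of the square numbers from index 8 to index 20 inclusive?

Σ_{i=8}^{20} i² = 2870 − 140 = 2730.

2730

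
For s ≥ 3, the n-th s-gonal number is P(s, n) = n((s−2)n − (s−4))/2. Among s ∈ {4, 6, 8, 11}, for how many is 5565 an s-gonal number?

s = 4: P(4, 74) = 5476 and P(4, 75) = 5625; 5565 is not s-gonal.
s = 6: P(6, 53) = 5565. ✓
s = 8: P(8, 43) = 5461 and P(8, 44) = 5720; 5565 is not s-gonal.
s = 11: P(11, 35) = 5390 and P(11, 36) = 5706; 5565 is not s-gonal.
Hits: s ∈ {6} → 1.

1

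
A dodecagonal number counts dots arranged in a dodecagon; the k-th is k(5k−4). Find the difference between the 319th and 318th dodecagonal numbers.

Consecutive dodecagonal numbers differ by 10n − 9: here 10·319 − 9 = 3181.

3181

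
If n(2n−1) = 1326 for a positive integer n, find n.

26

Set n(2n−1) = 1326, giving 2n² − n − 1326 = 0.
The discriminant is 1 + 8·1326 = 10609, and √10609 = 103.
So n = (1 + 103) / 4 = 104/4 = 26.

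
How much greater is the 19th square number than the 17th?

19² = 361 and 17² = 289.
Difference: 361 − 289 = 72.

72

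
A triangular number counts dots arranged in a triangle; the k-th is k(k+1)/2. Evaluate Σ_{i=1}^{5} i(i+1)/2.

Σ i(i+1)/2 = (Σi² + Σi) / 2 over i = 1..5.
Σi = 15 and Σi² = 55.
(1·55 + 1·15) / 2 = 70/2 = 35.

35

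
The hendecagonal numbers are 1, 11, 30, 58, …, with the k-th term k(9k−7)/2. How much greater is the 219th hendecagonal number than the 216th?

5862

219·(9·219 − 7)/2 = 215058 and 216·(9·216 − 7)/2 = 209196.
Difference: 215058 − 209196 = 5862.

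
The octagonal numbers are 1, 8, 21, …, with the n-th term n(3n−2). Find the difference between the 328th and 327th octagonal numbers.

1963

Consecutive octagonal numbers differ by 6n − 5: here 6·328 − 5 = 1963.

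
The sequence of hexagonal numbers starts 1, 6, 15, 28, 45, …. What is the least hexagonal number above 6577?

Solve n(2n−1) > 6577 for integer n.
The largest n with value ≤ 6577 is 57 (since 6441 ≤ 6577 < 6670), so the first above is n = 58, value 6670.

6670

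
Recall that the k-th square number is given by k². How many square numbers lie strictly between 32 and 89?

4

The n-th square number is n².
Smallest index with value > 32: n = 6 (giving 36).
Largest index with value < 89: n = 9 (giving 81).
Indices 6 through 9: 4 terms.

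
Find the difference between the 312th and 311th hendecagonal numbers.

Consecutive hendecagonal numbers differ by 9n − 8: here 9·312 − 8 = 2800.

2800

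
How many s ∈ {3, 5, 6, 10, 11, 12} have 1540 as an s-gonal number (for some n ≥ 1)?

s = 3: P(3, 55) = 1540. ✓
s = 5: P(5, 32) = 1520 and P(5, 33) = 1617; 1540 is not s-gonal.
s = 6: P(6, 28) = 1540. ✓
s = 10: P(10, 20) = 1540. ✓
s = 11: P(11, 18) = 1395 and P(11, 19) = 1558; 1540 is not s-gonal.
s = 12: P(12, 17) = 1377 and P(12, 18) = 1548; 1540 is not s-gonal.
Hits: s ∈ {3, 6, 10} → 3.

3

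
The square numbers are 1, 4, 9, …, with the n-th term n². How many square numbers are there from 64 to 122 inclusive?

4

The n-th square number is n².
Smallest index with value ≥ 64: n = 8 (giving 64).
Largest index with value ≤ 122: n = 11 (giving 121).
Indices 8 through 11: 4 terms.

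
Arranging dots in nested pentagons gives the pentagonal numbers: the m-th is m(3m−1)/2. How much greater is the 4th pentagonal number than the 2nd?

4·(3·4 − 1)/2 = 22 and 2·(3·2 − 1)/2 = 5.
Difference: 22 − 5 = 17.

17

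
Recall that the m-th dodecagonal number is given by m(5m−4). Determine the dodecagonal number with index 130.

83980

The 130th dodecagonal number is n(5n−4) with n = 130.
130·(5·130 − 4) = 130·646 = 83980.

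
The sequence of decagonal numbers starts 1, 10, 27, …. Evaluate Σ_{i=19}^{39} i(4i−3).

71897

Σ i(4i−3) = 4Σi² − 3Σi over i = 19..39.
Σi = 780 − 171 = 609 and Σi² = 20540 − 2109 = 18431.
4·18431 − 3·609 = 71897.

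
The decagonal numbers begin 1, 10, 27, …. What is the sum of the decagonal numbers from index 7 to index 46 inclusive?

Σ i(4i−3) = 4Σi² − 3Σi over i = 7..46.
Σi = 1081 − 21 = 1060 and Σi² = 33511 − 91 = 33420.
4·33420 − 3·1060 = 130500.

130500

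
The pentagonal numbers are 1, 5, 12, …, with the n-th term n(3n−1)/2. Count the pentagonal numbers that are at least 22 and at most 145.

The n-th pentagonal number is n(3n−1)/2.
Smallest index with value ≥ 22: n = 4 (giving 22).
Largest index with value ≤ 145: n = 10 (giving 145).
Indices 4 through 10: 7 terms.

7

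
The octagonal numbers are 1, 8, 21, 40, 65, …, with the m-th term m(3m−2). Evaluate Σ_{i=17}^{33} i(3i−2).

32249

Σ i(3i−2) = 3Σi² − 2Σi over i = 17..33.
Σi = 561 − 136 = 425 and Σi² = 12529 − 1496 = 11033.
3·11033 − 2·425 = 32249.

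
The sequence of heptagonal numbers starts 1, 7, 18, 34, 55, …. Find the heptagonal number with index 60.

8910

60·(5·60 − 3)/2 = 60·297/2 = 8910.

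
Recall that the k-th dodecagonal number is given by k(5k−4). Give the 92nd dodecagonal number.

41952

92·(5·92 − 4) = 92·456 = 41952.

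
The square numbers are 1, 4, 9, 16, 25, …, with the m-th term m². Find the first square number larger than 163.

169

Solve n² > 163 for integer n.
The largest n with value ≤ 163 is 12 (since 144 ≤ 163 < 169), so the first above is n = 13, value 169.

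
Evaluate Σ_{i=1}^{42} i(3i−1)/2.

Σ i(3i−1)/2 = (3Σi² − Σi) / 2 over i = 1..42.
Σi = 903 and Σi² = 25585.
(3·25585 − 1·903) / 2 = 75852/2 = 37926.

37926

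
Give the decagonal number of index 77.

23485

The 77th decagonal number is n(4n−3) with n = 77.
77·(4·77 − 3) = 77·305 = 23485.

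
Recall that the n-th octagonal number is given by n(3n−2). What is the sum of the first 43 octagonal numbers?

Σ i(3i−2) = 3Σi² − 2Σi over i = 1..43.
Σi = 946 and Σi² = 27434.
3·27434 − 2·946 = 80410.

80410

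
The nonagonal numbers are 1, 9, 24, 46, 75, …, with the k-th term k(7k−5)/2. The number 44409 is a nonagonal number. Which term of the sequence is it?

113

Set n(7n−5)/2 = 44409, giving 7n² − 5n − 88818 = 0.
The discriminant is 25 + 56·44409 = 2486929, and √2486929 = 1577.
So n = (5 + 1577) / 14 = 1582/14 = 113.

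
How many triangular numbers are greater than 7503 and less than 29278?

The n-th triangular number is n(n+1)/2.
Smallest index with value > 7503: n = 123 (giving 7626).
Largest index with value < 29278: n = 241 (giving 29161).
Indices 123 through 241: 119 terms.

119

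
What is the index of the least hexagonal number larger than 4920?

Solve n(2n−1) > 4920 for integer n.
The largest n with value ≤ 4920 is 49 (since 4753 ≤ 4920 < 4950), so the first above is n = 50, value 4950.

50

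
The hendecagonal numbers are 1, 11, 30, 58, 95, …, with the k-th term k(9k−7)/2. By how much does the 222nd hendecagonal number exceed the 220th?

3971

222·(9·222 − 7)/2 = 221001 and 220·(9·220 − 7)/2 = 217030.
Difference: 221001 − 217030 = 3971.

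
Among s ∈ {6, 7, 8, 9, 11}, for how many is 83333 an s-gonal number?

1

s = 6: P(6, 204) = 83028 and P(6, 205) = 83845; 83333 is not s-gonal.
s = 7: P(7, 182) = 82537 and P(7, 183) = 83448; 83333 is not s-gonal.
s = 8: P(8, 167) = 83333. ✓
s = 9: P(9, 154) = 82621 and P(9, 155) = 83700; 83333 is not s-gonal.
s = 11: P(11, 136) = 82756 and P(11, 137) = 83981; 83333 is not s-gonal.
Hits: s ∈ {8} → 1.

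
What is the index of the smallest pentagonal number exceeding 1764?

35

Solve n(3n−1)/2 > 1764 for integer n.
The largest n with value ≤ 1764 is 34 (since 1717 ≤ 1764 < 1820), so the first above is n = 35, value 1820.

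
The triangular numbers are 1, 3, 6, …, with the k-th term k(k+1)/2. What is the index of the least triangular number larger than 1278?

51

Solve n(n+1)/2 > 1278 for integer n.
The largest n with value ≤ 1278 is 50 (since 1275 ≤ 1278 < 1326), so the first above is n = 51, value 1326.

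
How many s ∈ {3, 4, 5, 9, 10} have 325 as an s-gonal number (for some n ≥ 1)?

2

s = 3: P(3, 25) = 325. ✓
s = 4: P(4, 18) = 324 and P(4, 19) = 361; 325 is not s-gonal.
s = 5: P(5, 14) = 287 and P(5, 15) = 330; 325 is not s-gonal.
s = 9: P(9, 10) = 325. ✓
s = 10: P(10, 9) = 297 and P(10, 10) = 370; 325 is not s-gonal.
Hits: s ∈ {3, 9} → 2.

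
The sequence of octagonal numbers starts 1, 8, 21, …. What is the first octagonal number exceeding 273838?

Solve n(3n−2) > 273838 for integer n.
The largest n with value ≤ 273838 is 302 (since 273008 ≤ 273838 < 274821), so the first above is n = 303, value 274821.

274821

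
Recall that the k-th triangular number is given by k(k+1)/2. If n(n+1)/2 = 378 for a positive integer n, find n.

Set n(n+1)/2 = 378, giving n² + n − 756 = 0.
So n = (-1 + 55) / 2 = 54/2 = 27.

27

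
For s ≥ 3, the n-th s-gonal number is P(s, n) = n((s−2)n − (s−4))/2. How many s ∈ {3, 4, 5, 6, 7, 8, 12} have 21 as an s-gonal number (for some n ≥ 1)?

s = 3: P(3, 6) = 21. ✓
s = 4: P(4, 4) = 16 and P(4, 5) = 25; 21 is not s-gonal.
s = 5: P(5, 3) = 12 and P(5, 4) = 22; 21 is not s-gonal.
s = 6: P(6, 3) = 15 and P(6, 4) = 28; 21 is not s-gonal.
s = 7: P(7, 3) = 18 and P(7, 4) = 34; 21 is not s-gonal.
s = 8: P(8, 3) = 21. ✓
s = 12: P(12, 2) = 12 and P(12, 3) = 33; 21 is not s-gonal.
Hits: s ∈ {3, 8} → 2.

2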